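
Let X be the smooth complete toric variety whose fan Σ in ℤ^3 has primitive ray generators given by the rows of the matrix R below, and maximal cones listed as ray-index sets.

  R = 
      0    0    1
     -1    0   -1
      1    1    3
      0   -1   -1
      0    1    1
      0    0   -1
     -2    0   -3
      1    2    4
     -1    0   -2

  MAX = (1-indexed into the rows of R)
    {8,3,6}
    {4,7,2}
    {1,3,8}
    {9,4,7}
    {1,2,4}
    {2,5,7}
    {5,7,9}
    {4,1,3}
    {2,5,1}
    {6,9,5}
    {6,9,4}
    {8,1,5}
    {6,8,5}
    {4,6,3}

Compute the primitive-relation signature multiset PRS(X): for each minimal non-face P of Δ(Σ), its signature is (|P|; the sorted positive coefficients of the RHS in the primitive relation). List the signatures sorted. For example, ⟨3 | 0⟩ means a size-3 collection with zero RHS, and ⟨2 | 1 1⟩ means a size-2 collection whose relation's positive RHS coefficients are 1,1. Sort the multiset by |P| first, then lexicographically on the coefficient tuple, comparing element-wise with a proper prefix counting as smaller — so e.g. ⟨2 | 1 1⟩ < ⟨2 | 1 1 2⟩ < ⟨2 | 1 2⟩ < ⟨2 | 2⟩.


Minimal non-faces — 15 found among 9 rays, 14 max cones:

  • {1,6}:  v_{1} + v_{6} = 0 ; sig = ⟨2 | 0⟩
  • {4,5}:  v_{4} + v_{5} = 0 ; sig = ⟨2 | 0⟩
  • {1,9}:  v_{1} + v_{9} = v_{2} ; sig = ⟨2 | 1⟩
  • {2,6}:  v_{2} + v_{6} = v_{9} ; sig = ⟨2 | 1⟩
  • {2,9}:  v_{2} + v_{9} = v_{7} ; sig = ⟨2 | 1⟩
  • {3,5}:  v_{3} + v_{5} = v_{8} ; sig = ⟨2 | 1⟩
  • {3,9}:  v_{3} + v_{9} = v_{5} ; sig = ⟨2 | 1⟩
  • {4,8}:  v_{4} + v_{8} = v_{3} ; sig = ⟨2 | 1⟩
  • {2,3}:  v_{2} + v_{3} = v_{1} + v_{5} ; sig = ⟨2 | 1 1⟩
  • {3,7}:  v_{3} + v_{7} = v_{2} + v_{5} ; sig = ⟨2 | 1 1⟩
  • {2,8}:  v_{2} + v_{8} = v_{1} + 2·v_{5} ; sig = ⟨2 | 1 2⟩
  • {7,8}:  v_{7} + v_{8} = v_{2} + 2·v_{5} ; sig = ⟨2 | 1 2⟩
  • {1,7}:  v_{1} + v_{7} = 2·v_{2} ; sig = ⟨2 | 2⟩
  • {6,7}:  v_{6} + v_{7} = 2·v_{9} ; sig = ⟨2 | 2⟩
  • {8,9}:  v_{8} + v_{9} = 2·v_{5} ; sig = ⟨2 | 2⟩

Hence PRS(X_Σ) =
    ⟨2 | 0⟩
    ⟨2 | 0⟩
    ⟨2 | 1⟩
    ⟨2 | 1⟩
    ⟨2 | 1⟩
    ⟨2 | 1⟩
    ⟨2 | 1⟩
    ⟨2 | 1⟩
    ⟨2 | 1 1⟩
    ⟨2 | 1 1⟩
    ⟨2 | 1 2⟩
    ⟨2 | 1 2⟩
    ⟨2 | 2⟩
    ⟨2 | 2⟩
    ⟨2 | 2⟩


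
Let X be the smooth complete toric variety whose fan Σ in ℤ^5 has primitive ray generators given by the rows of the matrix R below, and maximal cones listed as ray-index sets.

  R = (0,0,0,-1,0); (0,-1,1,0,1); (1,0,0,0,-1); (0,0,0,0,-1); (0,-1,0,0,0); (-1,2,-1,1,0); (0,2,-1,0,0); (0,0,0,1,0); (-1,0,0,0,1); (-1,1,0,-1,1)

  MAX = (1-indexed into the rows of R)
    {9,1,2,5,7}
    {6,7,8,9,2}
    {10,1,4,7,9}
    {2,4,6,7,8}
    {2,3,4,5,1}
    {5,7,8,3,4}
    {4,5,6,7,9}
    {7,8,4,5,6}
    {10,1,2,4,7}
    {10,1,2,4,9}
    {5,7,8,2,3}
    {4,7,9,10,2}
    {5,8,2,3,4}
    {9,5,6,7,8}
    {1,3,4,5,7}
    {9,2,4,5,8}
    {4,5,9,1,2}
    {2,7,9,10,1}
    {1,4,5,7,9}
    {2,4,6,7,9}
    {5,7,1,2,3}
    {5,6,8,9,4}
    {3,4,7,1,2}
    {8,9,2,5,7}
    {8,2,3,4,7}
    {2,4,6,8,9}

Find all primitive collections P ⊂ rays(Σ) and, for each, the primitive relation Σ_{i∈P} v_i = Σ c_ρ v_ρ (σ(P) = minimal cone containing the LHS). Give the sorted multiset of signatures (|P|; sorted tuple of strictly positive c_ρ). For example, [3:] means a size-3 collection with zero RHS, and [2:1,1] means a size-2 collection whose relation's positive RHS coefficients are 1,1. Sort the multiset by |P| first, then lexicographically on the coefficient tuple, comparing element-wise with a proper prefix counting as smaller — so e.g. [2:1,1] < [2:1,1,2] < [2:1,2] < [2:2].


|primitive collections| = 12. Relations:

  {1,8}:  v_{1} + v_{8} = 0  so sig = [2:]
  {3,9}:  v_{3} + v_{9} = 0  so sig = [2:]
  {5,10}:  v_{5} + v_{10} = v_{1} + v_{9}  so sig = [2:1,1]
  {1,6}:  v_{1} + v_{6} = v_{4} + v_{7} + v_{9}  so sig = [2:1,1,1]
  {3,6}:  v_{3} + v_{6} = v_{4} + v_{7} + v_{8}  so sig = [2:1,1,1]
  {3,10}:  v_{3} + v_{10} = v_{1} + v_{2} + v_{4} + v_{7}  so sig = [2:1,1,1,1]
  {8,10}:  v_{8} + v_{10} = v_{2} + v_{4} + v_{7} + v_{9}  so sig = [2:1,1,1,1]
  {6,10}:  v_{6} + v_{10} = v_{2} + 2·v_{4} + 2·v_{7} + 2·v_{9}  so sig = [2:1,2,2,2]
  {2,5,6}:  v_{2} + v_{5} + v_{6} = v_{8} + v_{9}  so sig = [3:1,1]
  {2,4,5,7}:  v_{2} + v_{4} + v_{5} + v_{7} = 0  so sig = [4:]
  {4,7,8,9}:  v_{4} + v_{7} + v_{8} + v_{9} = v_{6}  so sig = [4:1]
  {1,2,4,7,9}:  v_{1} + v_{2} + v_{4} + v_{7} + v_{9} = v_{10}  so sig = [5:1]

so the primitive-relation signature multiset is
    |P|=2: 8 collections, coeffs (), (), (1,1), (1,1,1), (1,1,1), (1,1,1,1), (1,1,1,1), (1,2,2,2)
    |P|=3: 1 collection, coeffs (1,1)
    |P|=4: 2 collections, coeffs (), (1)
    |P|=5: 1 collection, coeffs (1)


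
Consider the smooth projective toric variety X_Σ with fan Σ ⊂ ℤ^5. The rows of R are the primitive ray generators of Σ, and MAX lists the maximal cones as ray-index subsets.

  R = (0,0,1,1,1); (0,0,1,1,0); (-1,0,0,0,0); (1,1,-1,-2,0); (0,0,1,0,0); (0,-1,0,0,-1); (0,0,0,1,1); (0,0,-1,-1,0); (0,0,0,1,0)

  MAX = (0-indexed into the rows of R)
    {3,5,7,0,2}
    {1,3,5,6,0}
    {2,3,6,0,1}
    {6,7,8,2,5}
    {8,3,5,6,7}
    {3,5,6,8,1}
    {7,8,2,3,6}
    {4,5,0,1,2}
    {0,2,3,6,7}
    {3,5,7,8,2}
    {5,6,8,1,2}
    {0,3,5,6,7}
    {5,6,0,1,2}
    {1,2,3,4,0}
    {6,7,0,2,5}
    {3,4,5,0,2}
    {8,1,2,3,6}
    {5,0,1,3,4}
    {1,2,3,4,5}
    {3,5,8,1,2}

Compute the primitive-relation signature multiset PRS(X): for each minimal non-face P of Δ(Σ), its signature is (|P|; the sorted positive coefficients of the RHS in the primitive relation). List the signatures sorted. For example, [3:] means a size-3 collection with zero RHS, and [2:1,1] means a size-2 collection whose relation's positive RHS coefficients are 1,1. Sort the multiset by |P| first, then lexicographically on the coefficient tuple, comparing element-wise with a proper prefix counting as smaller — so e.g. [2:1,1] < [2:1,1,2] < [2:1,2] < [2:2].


|primitive collections| = 7. Relations:

  P={1,7}:  v_{1} + v_{7} = 0 — sig = [2:]
  P={4,6}:  v_{4} + v_{6} = v_{0} — sig = [2:1]
  P={4,8}:  v_{4} + v_{8} = v_{1} — sig = [2:1]
  P={0,8}:  v_{0} + v_{8} = v_{1} + v_{6} — sig = [2:1,1]
  P={4,7}:  v_{4} + v_{7} = v_{0} + v_{2} + v_{3} + v_{5} — sig = [2:1,1,1,1]
  P={2,3,5,6}:  v_{2} + v_{3} + v_{5} + v_{6} = v_{7} — sig = [4:1]
  P={0,1,2,3,5}:  v_{0} + v_{1} + v_{2} + v_{3} + v_{5} = v_{4} — sig = [5:1]

so the primitive-relation signature multiset is
    |P|=2: 5 collections, coeffs (), (1), (1), (1,1), (1,1,1,1)
    |P|=4: 1 collection, coeffs (1)
    |P|=5: 1 collection, coeffs (1)


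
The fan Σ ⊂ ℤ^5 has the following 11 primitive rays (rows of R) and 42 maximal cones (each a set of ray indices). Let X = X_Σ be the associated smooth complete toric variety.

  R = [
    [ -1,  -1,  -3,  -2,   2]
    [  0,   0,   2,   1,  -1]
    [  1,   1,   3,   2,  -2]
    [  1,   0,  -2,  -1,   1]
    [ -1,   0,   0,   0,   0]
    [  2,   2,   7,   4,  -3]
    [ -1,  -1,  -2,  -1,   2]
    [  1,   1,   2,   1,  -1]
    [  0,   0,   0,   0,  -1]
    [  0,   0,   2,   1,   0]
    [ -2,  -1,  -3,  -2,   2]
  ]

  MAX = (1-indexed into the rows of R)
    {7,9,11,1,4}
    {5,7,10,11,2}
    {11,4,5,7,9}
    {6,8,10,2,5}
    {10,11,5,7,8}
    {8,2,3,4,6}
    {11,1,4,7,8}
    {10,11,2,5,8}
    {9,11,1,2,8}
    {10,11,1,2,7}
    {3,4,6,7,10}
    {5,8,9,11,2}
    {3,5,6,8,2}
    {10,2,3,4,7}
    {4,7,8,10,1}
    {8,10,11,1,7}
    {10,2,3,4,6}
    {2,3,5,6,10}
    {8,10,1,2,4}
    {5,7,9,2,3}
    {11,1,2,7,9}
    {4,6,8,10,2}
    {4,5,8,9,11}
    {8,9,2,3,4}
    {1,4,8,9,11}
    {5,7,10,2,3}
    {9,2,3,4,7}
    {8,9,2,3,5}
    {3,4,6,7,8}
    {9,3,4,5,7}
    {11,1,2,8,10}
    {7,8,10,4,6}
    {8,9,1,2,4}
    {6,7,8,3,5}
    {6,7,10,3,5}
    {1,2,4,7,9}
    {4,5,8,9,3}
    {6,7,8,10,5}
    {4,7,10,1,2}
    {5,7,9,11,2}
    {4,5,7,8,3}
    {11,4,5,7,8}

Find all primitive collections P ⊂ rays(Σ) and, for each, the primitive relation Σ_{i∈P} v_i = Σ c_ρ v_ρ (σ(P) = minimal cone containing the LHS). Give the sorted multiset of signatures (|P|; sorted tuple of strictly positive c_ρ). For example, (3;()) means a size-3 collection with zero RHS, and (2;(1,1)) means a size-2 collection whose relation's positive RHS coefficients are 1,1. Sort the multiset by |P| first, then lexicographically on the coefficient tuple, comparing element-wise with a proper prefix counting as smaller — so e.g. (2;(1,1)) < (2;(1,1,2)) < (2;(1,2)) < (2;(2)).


Primitive collections (16):

  {1,3}:  v_{1} + v_{3} = 0 ; sig = (2;())
  {1,5}:  v_{1} + v_{5} = v_{11} ; sig = (2;(1))
  {3,11}:  v_{3} + v_{11} = v_{5} ; sig = (2;(1))
  {9,10}:  v_{9} + v_{10} = v_{2} ; sig = (2;(1))
  {1,6}:  v_{1} + v_{6} = v_{8} + v_{10} ; sig = (2;(1,1))
  {6,9}:  v_{6} + v_{9} = v_{2} + v_{3} + v_{8} ; sig = (2;(1,1,1))
  {6,11}:  v_{6} + v_{11} = v_{5} + v_{8} + v_{10} ; sig = (2;(1,1,1))
  {2,4,5}:  v_{2} + v_{4} + v_{5} = 0 ; sig = (3;())
  {7,8,9}:  v_{7} + v_{8} + v_{9} = 0 ; sig = (3;())
  {2,4,11}:  v_{2} + v_{4} + v_{11} = v_{1} ; sig = (3;(1))
  {2,7,8}:  v_{2} + v_{7} + v_{8} = v_{10} ; sig = (3;(1))
  {3,8,10}:  v_{3} + v_{8} + v_{10} = v_{6} ; sig = (3;(1))
  {4,5,10}:  v_{4} + v_{5} + v_{10} = v_{7} + v_{8} ; sig = (3;(1,1))
  {4,10,11}:  v_{4} + v_{10} + v_{11} = v_{1} + v_{7} + v_{8} ; sig = (3;(1,1,1))
  {4,5,6}:  v_{4} + v_{5} + v_{6} = v_{3} + v_{7} + 2·v_{8} ; sig = (3;(1,1,2))
  {2,6,7}:  v_{2} + v_{6} + v_{7} = v_{3} + 2·v_{10} ; sig = (3;(1,2))

Hence PRS(X_Σ) =
[(2;()), (2;(1)), (2;(1)), (2;(1)), (2;(1,1)), (2;(1,1,1)), (2;(1,1,1)), (3;()), (3;()), (3;(1)), (3;(1)), (3;(1)), (3;(1,1)), (3;(1,1,1)), (3;(1,1,2)), (3;(1,2))]


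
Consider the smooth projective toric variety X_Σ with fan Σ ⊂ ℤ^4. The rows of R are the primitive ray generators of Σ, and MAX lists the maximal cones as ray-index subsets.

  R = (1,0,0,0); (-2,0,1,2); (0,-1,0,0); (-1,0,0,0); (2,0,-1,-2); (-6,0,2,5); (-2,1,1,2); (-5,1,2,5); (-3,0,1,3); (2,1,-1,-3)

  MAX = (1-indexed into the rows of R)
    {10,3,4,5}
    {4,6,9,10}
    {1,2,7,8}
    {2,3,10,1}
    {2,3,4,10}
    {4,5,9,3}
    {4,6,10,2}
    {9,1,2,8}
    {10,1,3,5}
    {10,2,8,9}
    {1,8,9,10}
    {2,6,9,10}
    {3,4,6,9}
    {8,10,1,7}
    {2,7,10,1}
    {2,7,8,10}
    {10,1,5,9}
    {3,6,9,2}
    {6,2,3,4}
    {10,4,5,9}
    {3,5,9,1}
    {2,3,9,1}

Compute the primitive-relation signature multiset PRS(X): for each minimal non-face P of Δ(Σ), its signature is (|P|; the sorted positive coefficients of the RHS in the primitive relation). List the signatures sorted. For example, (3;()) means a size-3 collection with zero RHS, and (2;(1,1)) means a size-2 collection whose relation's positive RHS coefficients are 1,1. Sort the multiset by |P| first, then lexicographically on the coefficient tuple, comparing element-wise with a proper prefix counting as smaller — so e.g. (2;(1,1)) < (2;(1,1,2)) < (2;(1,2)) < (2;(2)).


18 collections generate NE(X_Σ); each relation:

  P = {1,4}:  v_{1} + v_{4} = 0  ⟹  sig = (2;())
  P = {2,5}:  v_{2} + v_{5} = 0  ⟹  sig = (2;())
  P = {3,7}:  v_{3} + v_{7} = v_{2}  ⟹  sig = (2;(1))
  P = {7,9}:  v_{7} + v_{9} = v_{8}  ⟹  sig = (2;(1))
  P = {1,6}:  v_{1} + v_{6} = v_{2} + v_{9}  ⟹  sig = (2;(1,1))
  P = {3,8}:  v_{3} + v_{8} = v_{2} + v_{9}  ⟹  sig = (2;(1,1))
  P = {5,6}:  v_{5} + v_{6} = v_{4} + v_{9}  ⟹  sig = (2;(1,1))
  P = {4,7}:  v_{4} + v_{7} = v_{2} + v_{9} + v_{10}  ⟹  sig = (2;(1,1,1))
  P = {5,7}:  v_{5} + v_{7} = v_{1} + v_{9} + v_{10}  ⟹  sig = (2;(1,1,1))
  P = {4,8}:  v_{4} + v_{8} = v_{2} + 2·v_{9} + v_{10}  ⟹  sig = (2;(1,1,2))
  P = {5,8}:  v_{5} + v_{8} = v_{1} + 2·v_{9} + v_{10}  ⟹  sig = (2;(1,1,2))
  P = {6,7}:  v_{6} + v_{7} = 2·v_{2} + 2·v_{9} + v_{10}  ⟹  sig = (2;(1,2,2))
  P = {6,8}:  v_{6} + v_{8} = 2·v_{2} + 3·v_{9} + v_{10}  ⟹  sig = (2;(1,2,3))
  P = {2,4,9}:  v_{2} + v_{4} + v_{9} = v_{6}  ⟹  sig = (3;(1))
  P = {3,9,10}:  v_{3} + v_{9} + v_{10} = v_{4}  ⟹  sig = (3;(1))
  P = {3,6,10}:  v_{3} + v_{6} + v_{10} = v_{2} + 2·v_{4}  ⟹  sig = (3;(1,2))
  P = {1,2,9,10}:  v_{1} + v_{2} + v_{9} + v_{10} = v_{7}  ⟹  sig = (4;(1))
  P = {1,2,8,10}:  v_{1} + v_{2} + v_{8} + v_{10} = 2·v_{7}  ⟹  sig = (4;(2))

so the primitive-relation signature multiset is
[(2;()), (2;()), (2;(1)), (2;(1)), (2;(1,1)), (2;(1,1)), (2;(1,1)), (2;(1,1,1)), (2;(1,1,1)), (2;(1,1,2)), (2;(1,1,2)), (2;(1,2,2)), (2;(1,2,3)), (3;(1)), (3;(1)), (3;(1,2)), (4;(1)), (4;(2))]


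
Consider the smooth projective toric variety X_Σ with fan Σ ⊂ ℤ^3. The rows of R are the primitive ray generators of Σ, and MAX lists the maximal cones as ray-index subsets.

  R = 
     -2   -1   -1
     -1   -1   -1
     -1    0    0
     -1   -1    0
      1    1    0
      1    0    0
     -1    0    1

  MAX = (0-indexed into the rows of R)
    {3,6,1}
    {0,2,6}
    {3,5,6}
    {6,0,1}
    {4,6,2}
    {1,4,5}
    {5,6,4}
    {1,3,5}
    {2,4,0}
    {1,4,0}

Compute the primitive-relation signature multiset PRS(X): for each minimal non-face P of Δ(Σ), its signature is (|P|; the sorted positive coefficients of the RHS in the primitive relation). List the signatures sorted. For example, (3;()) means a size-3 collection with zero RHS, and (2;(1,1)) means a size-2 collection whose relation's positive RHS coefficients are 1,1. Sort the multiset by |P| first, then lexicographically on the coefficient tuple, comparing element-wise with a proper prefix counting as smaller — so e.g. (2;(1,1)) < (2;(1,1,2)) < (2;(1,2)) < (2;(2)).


Minimal non-faces — 9 found among 7 rays, 10 max cones:

  • {2,5}:  v_{2} + v_{5} = 0 ; sig = (2;())
  • {3,4}:  v_{3} + v_{4} = 0 ; sig = (2;())
  • {0,5}:  v_{0} + v_{5} = v_{1} ; sig = (2;(1))
  • {1,2}:  v_{1} + v_{2} = v_{0} ; sig = (2;(1))
  • {2,3}:  v_{2} + v_{3} = v_{1} + v_{6} ; sig = (2;(1,1))
  • {0,3}:  v_{0} + v_{3} = 2·v_{1} + v_{6} ; sig = (2;(1,2))
  • {1,4,6}:  v_{1} + v_{4} + v_{6} = v_{2} ; sig = (3;(1))
  • {1,5,6}:  v_{1} + v_{5} + v_{6} = v_{3} ; sig = (3;(1))
  • {0,4,6}:  v_{0} + v_{4} + v_{6} = 2·v_{2} ; sig = (3;(2))

Sorted signature multiset PRS(X):
    (2;())
    (2;())
    (2;(1))
    (2;(1))
    (2;(1,1))
    (2;(1,2))
    (3;(1))
    (3;(1))
    (3;(2))


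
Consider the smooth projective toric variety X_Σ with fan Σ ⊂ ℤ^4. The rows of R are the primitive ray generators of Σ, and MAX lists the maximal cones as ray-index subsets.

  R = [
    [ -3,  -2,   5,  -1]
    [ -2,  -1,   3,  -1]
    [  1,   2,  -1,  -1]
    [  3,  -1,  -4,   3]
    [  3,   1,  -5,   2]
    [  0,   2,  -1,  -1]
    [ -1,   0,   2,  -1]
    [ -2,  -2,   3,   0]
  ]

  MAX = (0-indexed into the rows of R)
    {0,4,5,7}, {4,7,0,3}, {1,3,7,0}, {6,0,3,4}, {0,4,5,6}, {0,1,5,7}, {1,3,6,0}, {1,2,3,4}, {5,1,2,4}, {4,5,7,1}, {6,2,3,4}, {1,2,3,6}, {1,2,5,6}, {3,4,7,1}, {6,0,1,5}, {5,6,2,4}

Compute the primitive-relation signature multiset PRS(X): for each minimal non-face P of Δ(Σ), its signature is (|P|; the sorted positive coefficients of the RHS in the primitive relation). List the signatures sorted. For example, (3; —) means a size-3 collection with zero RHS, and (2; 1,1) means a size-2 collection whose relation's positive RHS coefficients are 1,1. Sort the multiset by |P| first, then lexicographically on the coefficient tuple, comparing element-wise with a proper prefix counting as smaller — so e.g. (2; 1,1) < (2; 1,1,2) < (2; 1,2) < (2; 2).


Primitive collections (6):

  {2,7}:  v_{2} + v_{7} = v_{6}  ⟹  sig = (2; 1)
  {3,5}:  v_{3} + v_{5} = v_{4}  ⟹  sig = (2; 1)
  {6,7}:  v_{6} + v_{7} = v_{0}  ⟹  sig = (2; 1)
  {0,2}:  v_{0} + v_{2} = 2·v_{6}  ⟹  sig = (2; 2)
  {1,4,6}:  v_{1} + v_{4} + v_{6} = 0  ⟹  sig = (3; —)
  {0,1,4}:  v_{0} + v_{1} + v_{4} = v_{7}  ⟹  sig = (3; 1)

Signatures (|P|; sorted positive RHS coefficients), sorted:
    (2; 1)
    (2; 1)
    (2; 1)
    (2; 2)
    (3; —)
    (3; 1)


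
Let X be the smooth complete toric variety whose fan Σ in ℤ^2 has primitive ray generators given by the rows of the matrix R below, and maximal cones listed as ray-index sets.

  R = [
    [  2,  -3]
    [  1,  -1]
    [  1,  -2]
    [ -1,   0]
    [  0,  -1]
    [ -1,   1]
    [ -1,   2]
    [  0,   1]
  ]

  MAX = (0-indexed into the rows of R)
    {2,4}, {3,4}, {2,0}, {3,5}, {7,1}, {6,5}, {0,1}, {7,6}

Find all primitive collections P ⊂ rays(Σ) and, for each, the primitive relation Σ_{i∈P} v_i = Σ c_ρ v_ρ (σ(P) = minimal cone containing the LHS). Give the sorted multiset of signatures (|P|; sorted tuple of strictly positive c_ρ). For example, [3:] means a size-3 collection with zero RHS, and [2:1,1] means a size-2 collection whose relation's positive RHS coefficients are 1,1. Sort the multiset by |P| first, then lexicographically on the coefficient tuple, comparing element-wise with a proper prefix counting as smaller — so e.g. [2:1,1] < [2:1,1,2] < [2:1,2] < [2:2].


Primitive collections (20):

  • {1,5}:  v_{1} + v_{5} = 0  so sig = [2:]
  • {2,6}:  v_{2} + v_{6} = 0  so sig = [2:]
  • {4,7}:  v_{4} + v_{7} = 0  so sig = [2:]
  • {0,5}:  v_{0} + v_{5} = v_{2}  so sig = [2:1]
  • {0,6}:  v_{0} + v_{6} = v_{1}  so sig = [2:1]
  • {1,2}:  v_{1} + v_{2} = v_{0}  so sig = [2:1]
  • {1,3}:  v_{1} + v_{3} = v_{4}  so sig = [2:1]
  • {1,4}:  v_{1} + v_{4} = v_{2}  so sig = [2:1]
  • {1,6}:  v_{1} + v_{6} = v_{7}  so sig = [2:1]
  • {2,5}:  v_{2} + v_{5} = v_{4}  so sig = [2:1]
  • {2,7}:  v_{2} + v_{7} = v_{1}  so sig = [2:1]
  • {3,7}:  v_{3} + v_{7} = v_{5}  so sig = [2:1]
  • {4,5}:  v_{4} + v_{5} = v_{3}  so sig = [2:1]
  • {4,6}:  v_{4} + v_{6} = v_{5}  so sig = [2:1]
  • {5,7}:  v_{5} + v_{7} = v_{6}  so sig = [2:1]
  • {0,3}:  v_{0} + v_{3} = v_{2} + v_{4}  so sig = [2:1,1]
  • {0,4}:  v_{0} + v_{4} = 2·v_{2}  so sig = [2:2]
  • {0,7}:  v_{0} + v_{7} = 2·v_{1}  so sig = [2:2]
  • {2,3}:  v_{2} + v_{3} = 2·v_{4}  so sig = [2:2]
  • {3,6}:  v_{3} + v_{6} = 2·v_{5}  so sig = [2:2]

Sorted signature multiset PRS(X):
[[2:], [2:], [2:], [2:1], [2:1], [2:1], [2:1], [2:1], [2:1], [2:1], [2:1], [2:1], [2:1], [2:1], [2:1], [2:1,1], [2:2], [2:2], [2:2], [2:2]]


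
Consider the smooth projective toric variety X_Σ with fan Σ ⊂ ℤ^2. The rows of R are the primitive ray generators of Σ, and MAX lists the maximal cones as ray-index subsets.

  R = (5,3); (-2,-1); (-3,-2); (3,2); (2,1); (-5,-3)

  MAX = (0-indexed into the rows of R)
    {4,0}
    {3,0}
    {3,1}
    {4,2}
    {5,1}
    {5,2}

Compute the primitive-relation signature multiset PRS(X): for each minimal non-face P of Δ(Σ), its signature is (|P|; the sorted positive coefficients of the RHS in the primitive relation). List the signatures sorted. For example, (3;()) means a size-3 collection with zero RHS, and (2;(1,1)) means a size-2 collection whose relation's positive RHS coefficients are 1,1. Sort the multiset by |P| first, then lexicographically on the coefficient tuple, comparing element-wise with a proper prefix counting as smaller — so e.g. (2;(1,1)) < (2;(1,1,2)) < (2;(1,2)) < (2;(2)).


Minimal non-faces — 9 found among 6 rays, 6 max cones:

  P = {0,5}:  v_{0} + v_{5} = 0 — sig = (2;())
  P = {1,4}:  v_{1} + v_{4} = 0 — sig = (2;())
  P = {2,3}:  v_{2} + v_{3} = 0 — sig = (2;())
  P = {0,1}:  v_{0} + v_{1} = v_{3} — sig = (2;(1))
  P = {0,2}:  v_{0} + v_{2} = v_{4} — sig = (2;(1))
  P = {1,2}:  v_{1} + v_{2} = v_{5} — sig = (2;(1))
  P = {3,4}:  v_{3} + v_{4} = v_{0} — sig = (2;(1))
  P = {3,5}:  v_{3} + v_{5} = v_{1} — sig = (2;(1))
  P = {4,5}:  v_{4} + v_{5} = v_{2} — sig = (2;(1))

Hence PRS(X_Σ) =
[(2;()), (2;()), (2;()), (2;(1)), (2;(1)), (2;(1)), (2;(1)), (2;(1)), (2;(1))]


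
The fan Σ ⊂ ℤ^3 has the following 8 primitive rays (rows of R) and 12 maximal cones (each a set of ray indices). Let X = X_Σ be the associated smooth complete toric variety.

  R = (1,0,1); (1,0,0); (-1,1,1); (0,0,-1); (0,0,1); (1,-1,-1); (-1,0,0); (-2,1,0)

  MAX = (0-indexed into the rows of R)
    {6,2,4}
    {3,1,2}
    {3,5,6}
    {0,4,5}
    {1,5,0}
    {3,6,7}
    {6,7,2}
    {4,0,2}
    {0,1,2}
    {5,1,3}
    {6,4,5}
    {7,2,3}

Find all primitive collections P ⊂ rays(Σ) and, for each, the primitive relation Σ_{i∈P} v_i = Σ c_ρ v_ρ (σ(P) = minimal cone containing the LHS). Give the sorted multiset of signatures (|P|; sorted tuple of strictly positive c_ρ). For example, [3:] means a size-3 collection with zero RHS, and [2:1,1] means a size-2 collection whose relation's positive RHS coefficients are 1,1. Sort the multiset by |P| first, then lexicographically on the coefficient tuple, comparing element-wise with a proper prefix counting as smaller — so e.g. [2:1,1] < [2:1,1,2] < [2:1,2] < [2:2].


Δ(Σ) — 8 vertices, 11 min non-faces:

  • {1,6}:  v_{1} + v_{6} = 0 ; sig = [2:]
  • {2,5}:  v_{2} + v_{5} = 0 ; sig = [2:]
  • {3,4}:  v_{3} + v_{4} = 0 ; sig = [2:]
  • {0,3}:  v_{0} + v_{3} = v_{1} ; sig = [2:1]
  • {0,6}:  v_{0} + v_{6} = v_{4} ; sig = [2:1]
  • {0,7}:  v_{0} + v_{7} = v_{2} ; sig = [2:1]
  • {1,4}:  v_{1} + v_{4} = v_{0} ; sig = [2:1]
  • {1,7}:  v_{1} + v_{7} = v_{2} + v_{3} ; sig = [2:1,1]
  • {4,7}:  v_{4} + v_{7} = v_{2} + v_{6} ; sig = [2:1,1]
  • {5,7}:  v_{5} + v_{7} = v_{3} + v_{6} ; sig = [2:1,1]
  • {2,3,6}:  v_{2} + v_{3} + v_{6} = v_{7} ; sig = [3:1]

so the primitive-relation signature multiset is
[[2:], [2:], [2:], [2:1], [2:1], [2:1], [2:1], [2:1,1], [2:1,1], [2:1,1], [3:1]]


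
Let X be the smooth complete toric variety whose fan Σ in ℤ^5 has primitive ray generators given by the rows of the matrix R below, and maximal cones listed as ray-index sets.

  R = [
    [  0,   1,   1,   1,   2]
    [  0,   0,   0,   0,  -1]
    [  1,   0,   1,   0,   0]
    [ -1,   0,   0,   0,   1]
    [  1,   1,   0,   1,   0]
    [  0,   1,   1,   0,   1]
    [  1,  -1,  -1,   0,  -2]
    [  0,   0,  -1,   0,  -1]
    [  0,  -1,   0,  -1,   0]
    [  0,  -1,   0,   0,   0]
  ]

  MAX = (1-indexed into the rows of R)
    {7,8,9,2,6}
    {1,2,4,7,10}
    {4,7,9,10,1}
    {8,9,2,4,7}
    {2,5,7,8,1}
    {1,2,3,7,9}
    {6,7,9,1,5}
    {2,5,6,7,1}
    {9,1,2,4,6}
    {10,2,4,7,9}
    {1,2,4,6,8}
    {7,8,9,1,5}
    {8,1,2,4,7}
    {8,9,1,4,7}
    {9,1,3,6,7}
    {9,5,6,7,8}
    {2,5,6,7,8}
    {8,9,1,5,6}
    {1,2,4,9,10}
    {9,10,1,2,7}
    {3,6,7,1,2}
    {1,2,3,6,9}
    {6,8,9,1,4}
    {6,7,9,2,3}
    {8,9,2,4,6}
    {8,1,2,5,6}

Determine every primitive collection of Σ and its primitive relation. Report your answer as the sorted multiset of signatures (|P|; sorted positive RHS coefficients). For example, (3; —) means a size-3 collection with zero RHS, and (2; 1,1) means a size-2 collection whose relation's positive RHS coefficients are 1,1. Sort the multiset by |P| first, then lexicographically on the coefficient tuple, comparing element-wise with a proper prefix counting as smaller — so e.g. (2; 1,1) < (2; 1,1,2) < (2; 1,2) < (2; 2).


Σ has 14 primitive collections:

  P = {3,8}:  v_{3} + v_{8} = v_{6} + v_{7}  ⇒ sig = (2; 1,1)
  P = {4,5}:  v_{4} + v_{5} = v_{1} + v_{8}  ⇒ sig = (2; 1,1)
  P = {5,10}:  v_{5} + v_{10} = v_{1} + v_{7}  ⇒ sig = (2; 1,1)
  P = {8,10}:  v_{8} + v_{10} = v_{4} + v_{7}  ⇒ sig = (2; 1,1)
  P = {3,4}:  v_{3} + v_{4} = v_{1} + v_{2} + v_{9}  ⇒ sig = (2; 1,1,1)
  P = {6,10}:  v_{6} + v_{10} = v_{1} + v_{2} + v_{9}  ⇒ sig = (2; 1,1,1)
  P = {3,5}:  v_{3} + v_{5} = v_{1} + 2·v_{6} + 2·v_{7}  ⇒ sig = (2; 1,2,2)
  P = {3,10}:  v_{3} + v_{10} = 2·v_{1} + 2·v_{2} + v_{7} + 2·v_{9}  ⇒ sig = (2; 1,2,2,2)
  P = {4,6,7}:  v_{4} + v_{6} + v_{7} = 0  ⇒ sig = (3; —)
  P = {2,5,9}:  v_{2} + v_{5} + v_{9} = v_{6} + v_{7}  ⇒ sig = (3; 1,1)
  P = {1,2,8,9}:  v_{1} + v_{2} + v_{8} + v_{9} = 0  ⇒ sig = (4; —)
  P = {1,6,7,8}:  v_{1} + v_{6} + v_{7} + v_{8} = v_{5}  ⇒ sig = (4; 1)
  P = {1,2,4,7,9}:  v_{1} + v_{2} + v_{4} + v_{7} + v_{9} = v_{10}  ⇒ sig = (5; 1)
  P = {1,2,6,7,9}:  v_{1} + v_{2} + v_{6} + v_{7} + v_{9} = v_{3}  ⇒ sig = (5; 1)

Hence PRS(X_Σ) =
    |P|=2: 8 collections, coeffs (1,1), (1,1), (1,1), (1,1), (1,1,1), (1,1,1), (1,2,2), (1,2,2,2)
    |P|=3: 2 collections, coeffs (), (1,1)
    |P|=4: 2 collections, coeffs (), (1)
    |P|=5: 2 collections, coeffs (1), (1)


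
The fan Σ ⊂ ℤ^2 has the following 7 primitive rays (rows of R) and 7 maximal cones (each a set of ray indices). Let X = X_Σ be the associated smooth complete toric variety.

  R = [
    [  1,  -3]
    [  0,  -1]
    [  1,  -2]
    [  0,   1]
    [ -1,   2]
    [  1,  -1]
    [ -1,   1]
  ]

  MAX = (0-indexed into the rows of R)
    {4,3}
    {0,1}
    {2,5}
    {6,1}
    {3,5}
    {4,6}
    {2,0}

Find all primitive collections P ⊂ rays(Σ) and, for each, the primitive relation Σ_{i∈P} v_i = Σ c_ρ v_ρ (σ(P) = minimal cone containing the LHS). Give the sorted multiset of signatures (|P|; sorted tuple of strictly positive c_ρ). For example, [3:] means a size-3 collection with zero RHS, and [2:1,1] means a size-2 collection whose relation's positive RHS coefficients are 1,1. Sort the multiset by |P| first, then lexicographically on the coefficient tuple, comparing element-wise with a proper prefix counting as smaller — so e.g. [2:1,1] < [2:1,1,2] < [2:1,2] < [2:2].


Minimal non-faces — 14 found among 7 rays, 7 max cones:

  • {1,3}:  v_{1} + v_{3} = 0 — sig = [2:]
  • {2,4}:  v_{2} + v_{4} = 0 — sig = [2:]
  • {5,6}:  v_{5} + v_{6} = 0 — sig = [2:]
  • {0,3}:  v_{0} + v_{3} = v_{2} — sig = [2:1]
  • {0,4}:  v_{0} + v_{4} = v_{1} — sig = [2:1]
  • {1,2}:  v_{1} + v_{2} = v_{0} — sig = [2:1]
  • {1,4}:  v_{1} + v_{4} = v_{6} — sig = [2:1]
  • {1,5}:  v_{1} + v_{5} = v_{2} — sig = [2:1]
  • {2,3}:  v_{2} + v_{3} = v_{5} — sig = [2:1]
  • {2,6}:  v_{2} + v_{6} = v_{1} — sig = [2:1]
  • {3,6}:  v_{3} + v_{6} = v_{4} — sig = [2:1]
  • {4,5}:  v_{4} + v_{5} = v_{3} — sig = [2:1]
  • {0,5}:  v_{0} + v_{5} = 2·v_{2} — sig = [2:2]
  • {0,6}:  v_{0} + v_{6} = 2·v_{1} — sig = [2:2]

so the primitive-relation signature multiset is
[[2:], [2:], [2:], [2:1], [2:1], [2:1], [2:1], [2:1], [2:1], [2:1], [2:1], [2:1], [2:2], [2:2]]


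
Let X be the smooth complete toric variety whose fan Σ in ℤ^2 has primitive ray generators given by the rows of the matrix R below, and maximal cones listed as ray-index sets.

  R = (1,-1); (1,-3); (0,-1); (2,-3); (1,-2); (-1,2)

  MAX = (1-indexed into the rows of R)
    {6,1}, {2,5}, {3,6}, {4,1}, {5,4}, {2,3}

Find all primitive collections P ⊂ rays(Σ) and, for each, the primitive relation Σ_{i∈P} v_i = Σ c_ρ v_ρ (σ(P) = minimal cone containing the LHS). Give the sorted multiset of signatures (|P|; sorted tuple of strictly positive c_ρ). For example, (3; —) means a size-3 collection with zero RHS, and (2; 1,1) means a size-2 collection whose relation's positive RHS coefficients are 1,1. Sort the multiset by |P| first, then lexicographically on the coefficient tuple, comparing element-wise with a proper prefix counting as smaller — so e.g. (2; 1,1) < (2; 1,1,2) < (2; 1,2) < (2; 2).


9 collections generate NE(X_Σ); each relation:

  • {5,6}:  v_{5} + v_{6} = 0  →  sig = (2; —)
  • {1,3}:  v_{1} + v_{3} = v_{5}  →  sig = (2; 1)
  • {1,5}:  v_{1} + v_{5} = v_{4}  →  sig = (2; 1)
  • {2,6}:  v_{2} + v_{6} = v_{3}  →  sig = (2; 1)
  • {3,5}:  v_{3} + v_{5} = v_{2}  →  sig = (2; 1)
  • {4,6}:  v_{4} + v_{6} = v_{1}  →  sig = (2; 1)
  • {1,2}:  v_{1} + v_{2} = 2·v_{5}  →  sig = (2; 2)
  • {3,4}:  v_{3} + v_{4} = 2·v_{5}  →  sig = (2; 2)
  • {2,4}:  v_{2} + v_{4} = 3·v_{5}  →  sig = (2; 3)

Sorted signature multiset PRS(X):
    |P|=2: 9 collections, coeffs (), (1), (1), (1), (1), (1), (2), (2), (3)


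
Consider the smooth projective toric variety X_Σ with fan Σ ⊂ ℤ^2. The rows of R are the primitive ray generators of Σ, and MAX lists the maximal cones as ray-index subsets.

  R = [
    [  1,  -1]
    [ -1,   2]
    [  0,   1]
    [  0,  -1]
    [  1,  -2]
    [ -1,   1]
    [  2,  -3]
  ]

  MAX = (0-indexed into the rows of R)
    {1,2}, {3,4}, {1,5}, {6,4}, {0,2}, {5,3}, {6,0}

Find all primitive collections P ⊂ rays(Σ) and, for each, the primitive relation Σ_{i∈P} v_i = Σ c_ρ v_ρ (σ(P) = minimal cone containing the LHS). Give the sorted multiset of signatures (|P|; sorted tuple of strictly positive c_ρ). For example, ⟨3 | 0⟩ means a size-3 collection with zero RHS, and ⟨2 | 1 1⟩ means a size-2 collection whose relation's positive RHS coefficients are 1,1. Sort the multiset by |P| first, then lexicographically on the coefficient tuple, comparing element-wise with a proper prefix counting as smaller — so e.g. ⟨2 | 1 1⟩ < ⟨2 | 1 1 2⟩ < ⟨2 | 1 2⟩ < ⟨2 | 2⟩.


14 collections generate NE(X_Σ); each relation:

  P = {0,5}:  v_{0} + v_{5} = 0  ⇒ sig = ⟨2 | 0⟩
  P = {1,4}:  v_{1} + v_{4} = 0  ⇒ sig = ⟨2 | 0⟩
  P = {2,3}:  v_{2} + v_{3} = 0  ⇒ sig = ⟨2 | 0⟩
  P = {0,1}:  v_{0} + v_{1} = v_{2}  ⇒ sig = ⟨2 | 1⟩
  P = {0,3}:  v_{0} + v_{3} = v_{4}  ⇒ sig = ⟨2 | 1⟩
  P = {0,4}:  v_{0} + v_{4} = v_{6}  ⇒ sig = ⟨2 | 1⟩
  P = {1,3}:  v_{1} + v_{3} = v_{5}  ⇒ sig = ⟨2 | 1⟩
  P = {1,6}:  v_{1} + v_{6} = v_{0}  ⇒ sig = ⟨2 | 1⟩
  P = {2,4}:  v_{2} + v_{4} = v_{0}  ⇒ sig = ⟨2 | 1⟩
  P = {2,5}:  v_{2} + v_{5} = v_{1}  ⇒ sig = ⟨2 | 1⟩
  P = {4,5}:  v_{4} + v_{5} = v_{3}  ⇒ sig = ⟨2 | 1⟩
  P = {5,6}:  v_{5} + v_{6} = v_{4}  ⇒ sig = ⟨2 | 1⟩
  P = {2,6}:  v_{2} + v_{6} = 2·v_{0}  ⇒ sig = ⟨2 | 2⟩
  P = {3,6}:  v_{3} + v_{6} = 2·v_{4}  ⇒ sig = ⟨2 | 2⟩

Signatures (|P|; sorted positive RHS coefficients), sorted:
[⟨2 | 0⟩, ⟨2 | 0⟩, ⟨2 | 0⟩, ⟨2 | 1⟩, ⟨2 | 1⟩, ⟨2 | 1⟩, ⟨2 | 1⟩, ⟨2 | 1⟩, ⟨2 | 1⟩, ⟨2 | 1⟩, ⟨2 | 1⟩, ⟨2 | 1⟩, ⟨2 | 2⟩, ⟨2 | 2⟩]


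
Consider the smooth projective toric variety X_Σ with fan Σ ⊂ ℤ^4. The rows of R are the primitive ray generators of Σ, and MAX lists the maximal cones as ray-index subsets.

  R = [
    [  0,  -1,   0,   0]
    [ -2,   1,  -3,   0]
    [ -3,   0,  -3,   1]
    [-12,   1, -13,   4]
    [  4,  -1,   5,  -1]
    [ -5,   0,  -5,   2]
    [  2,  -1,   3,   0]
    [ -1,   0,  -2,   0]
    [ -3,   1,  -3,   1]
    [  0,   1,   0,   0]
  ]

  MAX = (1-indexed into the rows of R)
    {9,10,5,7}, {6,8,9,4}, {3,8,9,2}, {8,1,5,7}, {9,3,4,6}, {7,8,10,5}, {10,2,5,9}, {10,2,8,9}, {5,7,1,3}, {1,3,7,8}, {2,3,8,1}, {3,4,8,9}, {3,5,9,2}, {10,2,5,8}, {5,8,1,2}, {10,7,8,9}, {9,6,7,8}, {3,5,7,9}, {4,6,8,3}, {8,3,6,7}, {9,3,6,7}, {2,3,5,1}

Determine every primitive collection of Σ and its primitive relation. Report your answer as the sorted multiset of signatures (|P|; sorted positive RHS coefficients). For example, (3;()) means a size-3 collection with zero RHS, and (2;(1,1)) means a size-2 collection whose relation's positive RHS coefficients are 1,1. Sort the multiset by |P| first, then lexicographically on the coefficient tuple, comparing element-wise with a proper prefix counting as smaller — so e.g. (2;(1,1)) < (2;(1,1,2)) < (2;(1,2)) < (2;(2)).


Primitive collections (17):

  {1,10}:  v_{1} + v_{10} = 0  →  sig = (2;())
  {2,7}:  v_{2} + v_{7} = 0  →  sig = (2;())
  {1,9}:  v_{1} + v_{9} = v_{3}  →  sig = (2;(1))
  {3,10}:  v_{3} + v_{10} = v_{9}  →  sig = (2;(1))
  {4,5}:  v_{4} + v_{5} = v_{3} + v_{6}  →  sig = (2;(1,1))
  {5,6}:  v_{5} + v_{6} = v_{3} + v_{7}  →  sig = (2;(1,1))
  {2,6}:  v_{2} + v_{6} = v_{3} + v_{8} + v_{9}  →  sig = (2;(1,1,1))
  {1,4}:  v_{1} + v_{4} = 2·v_{3} + v_{6} + v_{8}  →  sig = (2;(1,1,2))
  {1,6}:  v_{1} + v_{6} = 2·v_{3} + v_{7} + v_{8}  →  sig = (2;(1,1,2))
  {4,10}:  v_{4} + v_{10} = v_{6} + v_{8} + 2·v_{9}  →  sig = (2;(1,1,2))
  {6,10}:  v_{6} + v_{10} = v_{7} + v_{8} + 2·v_{9}  →  sig = (2;(1,1,2))
  {4,7}:  v_{4} + v_{7} = 2·v_{6}  →  sig = (2;(2))
  {2,4}:  v_{2} + v_{4} = 2·v_{3} + 2·v_{8} + 2·v_{9}  →  sig = (2;(2,2,2))
  {5,8,9}:  v_{5} + v_{8} + v_{9} = 0  →  sig = (3;())
  {3,5,8}:  v_{3} + v_{5} + v_{8} = v_{1}  →  sig = (3;(1))
  {3,6,8,9}:  v_{3} + v_{6} + v_{8} + v_{9} = v_{4}  →  sig = (4;(1))
  {3,7,8,9}:  v_{3} + v_{7} + v_{8} + v_{9} = v_{6}  →  sig = (4;(1))

Signatures (|P|; sorted positive RHS coefficients), sorted:
    (2;())
    (2;())
    (2;(1))
    (2;(1))
    (2;(1,1))
    (2;(1,1))
    (2;(1,1,1))
    (2;(1,1,2))
    (2;(1,1,2))
    (2;(1,1,2))
    (2;(1,1,2))
    (2;(2))
    (2;(2,2,2))
    (3;())
    (3;(1))
    (4;(1))
    (4;(1))


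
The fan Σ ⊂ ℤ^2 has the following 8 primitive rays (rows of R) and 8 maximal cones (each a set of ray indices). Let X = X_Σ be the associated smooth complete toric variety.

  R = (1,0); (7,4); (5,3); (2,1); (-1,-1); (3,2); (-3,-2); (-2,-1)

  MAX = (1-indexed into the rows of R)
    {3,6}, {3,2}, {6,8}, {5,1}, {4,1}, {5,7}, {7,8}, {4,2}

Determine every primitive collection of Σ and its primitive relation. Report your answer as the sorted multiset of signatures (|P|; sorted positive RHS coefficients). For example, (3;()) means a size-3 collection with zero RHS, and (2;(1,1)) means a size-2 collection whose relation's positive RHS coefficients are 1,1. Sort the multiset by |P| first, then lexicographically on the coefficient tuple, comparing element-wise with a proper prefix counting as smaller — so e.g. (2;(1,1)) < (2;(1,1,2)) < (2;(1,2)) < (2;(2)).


Primitive collections (20):

  P={4,8}:  v_{4} + v_{8} = 0  ⟹  sig = (2;())
  P={6,7}:  v_{6} + v_{7} = 0  ⟹  sig = (2;())
  P={1,8}:  v_{1} + v_{8} = v_{5}  ⟹  sig = (2;(1))
  P={2,8}:  v_{2} + v_{8} = v_{3}  ⟹  sig = (2;(1))
  P={3,4}:  v_{3} + v_{4} = v_{2}  ⟹  sig = (2;(1))
  P={3,7}:  v_{3} + v_{7} = v_{4}  ⟹  sig = (2;(1))
  P={3,8}:  v_{3} + v_{8} = v_{6}  ⟹  sig = (2;(1))
  P={4,5}:  v_{4} + v_{5} = v_{1}  ⟹  sig = (2;(1))
  P={4,6}:  v_{4} + v_{6} = v_{3}  ⟹  sig = (2;(1))
  P={4,7}:  v_{4} + v_{7} = v_{5}  ⟹  sig = (2;(1))
  P={5,6}:  v_{5} + v_{6} = v_{4}  ⟹  sig = (2;(1))
  P={5,8}:  v_{5} + v_{8} = v_{7}  ⟹  sig = (2;(1))
  P={1,6}:  v_{1} + v_{6} = 2·v_{4}  ⟹  sig = (2;(2))
  P={1,7}:  v_{1} + v_{7} = 2·v_{5}  ⟹  sig = (2;(2))
  P={2,6}:  v_{2} + v_{6} = 2·v_{3}  ⟹  sig = (2;(2))
  P={2,7}:  v_{2} + v_{7} = 2·v_{4}  ⟹  sig = (2;(2))
  P={3,5}:  v_{3} + v_{5} = 2·v_{4}  ⟹  sig = (2;(2))
  P={1,3}:  v_{1} + v_{3} = 3·v_{4}  ⟹  sig = (2;(3))
  P={2,5}:  v_{2} + v_{5} = 3·v_{4}  ⟹  sig = (2;(3))
  P={1,2}:  v_{1} + v_{2} = 4·v_{4}  ⟹  sig = (2;(4))

so the primitive-relation signature multiset is
{ (2;()) ×2,  (2;(1)) ×10,  (2;(2)) ×5,  (2;(3)) ×2,  (2;(4)) }


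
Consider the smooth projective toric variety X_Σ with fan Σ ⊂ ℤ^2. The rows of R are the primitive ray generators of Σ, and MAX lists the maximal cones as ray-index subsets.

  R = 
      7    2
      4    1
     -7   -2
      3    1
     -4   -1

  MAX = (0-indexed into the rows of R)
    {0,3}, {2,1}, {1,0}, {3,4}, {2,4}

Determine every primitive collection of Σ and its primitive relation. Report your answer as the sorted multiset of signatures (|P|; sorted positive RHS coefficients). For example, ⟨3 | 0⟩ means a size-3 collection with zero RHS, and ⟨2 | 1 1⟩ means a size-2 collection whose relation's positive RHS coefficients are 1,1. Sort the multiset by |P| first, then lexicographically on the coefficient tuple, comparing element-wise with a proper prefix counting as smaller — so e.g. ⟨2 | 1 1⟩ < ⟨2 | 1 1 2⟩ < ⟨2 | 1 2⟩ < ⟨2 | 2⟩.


5 minimal non-faces of Δ(Σ) (on 5 rays):

  P = {0,2}:  v_{0} + v_{2} = 0  ⇒ sig = ⟨2 | 0⟩
  P = {1,4}:  v_{1} + v_{4} = 0  ⇒ sig = ⟨2 | 0⟩
  P = {0,4}:  v_{0} + v_{4} = v_{3}  ⇒ sig = ⟨2 | 1⟩
  P = {1,3}:  v_{1} + v_{3} = v_{0}  ⇒ sig = ⟨2 | 1⟩
  P = {2,3}:  v_{2} + v_{3} = v_{4}  ⇒ sig = ⟨2 | 1⟩

Signatures (|P|; sorted positive RHS coefficients), sorted:
{ ⟨2 | 0⟩ ×2,  ⟨2 | 1⟩ ×3 }


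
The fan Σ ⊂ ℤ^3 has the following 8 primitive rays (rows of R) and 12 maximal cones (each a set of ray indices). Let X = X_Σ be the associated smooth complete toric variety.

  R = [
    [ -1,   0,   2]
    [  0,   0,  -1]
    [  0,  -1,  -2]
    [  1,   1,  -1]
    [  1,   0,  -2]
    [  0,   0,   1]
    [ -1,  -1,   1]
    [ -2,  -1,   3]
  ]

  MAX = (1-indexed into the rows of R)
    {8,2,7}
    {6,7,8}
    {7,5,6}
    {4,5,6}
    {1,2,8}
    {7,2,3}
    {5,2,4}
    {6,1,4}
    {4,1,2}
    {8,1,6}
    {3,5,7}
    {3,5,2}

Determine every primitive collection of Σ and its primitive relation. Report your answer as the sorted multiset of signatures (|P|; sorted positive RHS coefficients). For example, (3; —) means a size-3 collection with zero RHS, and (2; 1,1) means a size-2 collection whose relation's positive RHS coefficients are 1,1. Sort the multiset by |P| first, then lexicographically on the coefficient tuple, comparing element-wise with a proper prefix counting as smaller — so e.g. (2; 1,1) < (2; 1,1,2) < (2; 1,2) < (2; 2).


Δ(Σ) — 8 vertices, 11 min non-faces:

  P = {1,5}:  v_{1} + v_{5} = 0  so sig = (2; —)
  P = {2,6}:  v_{2} + v_{6} = 0  so sig = (2; —)
  P = {4,7}:  v_{4} + v_{7} = 0  so sig = (2; —)
  P = {1,7}:  v_{1} + v_{7} = v_{8}  so sig = (2; 1)
  P = {4,8}:  v_{4} + v_{8} = v_{1}  so sig = (2; 1)
  P = {5,8}:  v_{5} + v_{8} = v_{7}  so sig = (2; 1)
  P = {1,3}:  v_{1} + v_{3} = v_{2} + v_{7}  so sig = (2; 1,1)
  P = {3,4}:  v_{3} + v_{4} = v_{2} + v_{5}  so sig = (2; 1,1)
  P = {3,6}:  v_{3} + v_{6} = v_{5} + v_{7}  so sig = (2; 1,1)
  P = {3,8}:  v_{3} + v_{8} = v_{2} + 2·v_{7}  so sig = (2; 1,2)
  P = {2,5,7}:  v_{2} + v_{5} + v_{7} = v_{3}  so sig = (3; 1)

so the primitive-relation signature multiset is
    |P|=2: 10 collections, coeffs (), (), (), (1), (1), (1), (1,1), (1,1), (1,1), (1,2)
    |P|=3: 1 collection, coeffs (1)


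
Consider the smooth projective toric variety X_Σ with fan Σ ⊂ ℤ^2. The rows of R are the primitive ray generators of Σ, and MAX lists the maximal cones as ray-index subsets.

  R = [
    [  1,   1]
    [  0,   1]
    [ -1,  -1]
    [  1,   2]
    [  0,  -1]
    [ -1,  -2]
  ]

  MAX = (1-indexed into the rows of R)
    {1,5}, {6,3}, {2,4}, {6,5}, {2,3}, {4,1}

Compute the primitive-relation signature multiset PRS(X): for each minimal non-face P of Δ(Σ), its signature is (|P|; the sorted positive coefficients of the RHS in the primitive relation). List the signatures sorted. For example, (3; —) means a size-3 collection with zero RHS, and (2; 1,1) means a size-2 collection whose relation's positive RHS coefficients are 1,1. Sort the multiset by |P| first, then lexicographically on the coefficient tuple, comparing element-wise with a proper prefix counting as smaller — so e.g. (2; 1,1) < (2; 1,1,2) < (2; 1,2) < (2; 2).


Δ(Σ) — 6 vertices, 9 min non-faces:

  P = {1,3}:  v_{1} + v_{3} = 0  ⟹  sig = (2; —)
  P = {2,5}:  v_{2} + v_{5} = 0  ⟹  sig = (2; —)
  P = {4,6}:  v_{4} + v_{6} = 0  ⟹  sig = (2; —)
  P = {1,2}:  v_{1} + v_{2} = v_{4}  ⟹  sig = (2; 1)
  P = {1,6}:  v_{1} + v_{6} = v_{5}  ⟹  sig = (2; 1)
  P = {2,6}:  v_{2} + v_{6} = v_{3}  ⟹  sig = (2; 1)
  P = {3,4}:  v_{3} + v_{4} = v_{2}  ⟹  sig = (2; 1)
  P = {3,5}:  v_{3} + v_{5} = v_{6}  ⟹  sig = (2; 1)
  P = {4,5}:  v_{4} + v_{5} = v_{1}  ⟹  sig = (2; 1)

so the primitive-relation signature multiset is
    |P|=2: 9 collections, coeffs (), (), (), (1), (1), (1), (1), (1), (1)


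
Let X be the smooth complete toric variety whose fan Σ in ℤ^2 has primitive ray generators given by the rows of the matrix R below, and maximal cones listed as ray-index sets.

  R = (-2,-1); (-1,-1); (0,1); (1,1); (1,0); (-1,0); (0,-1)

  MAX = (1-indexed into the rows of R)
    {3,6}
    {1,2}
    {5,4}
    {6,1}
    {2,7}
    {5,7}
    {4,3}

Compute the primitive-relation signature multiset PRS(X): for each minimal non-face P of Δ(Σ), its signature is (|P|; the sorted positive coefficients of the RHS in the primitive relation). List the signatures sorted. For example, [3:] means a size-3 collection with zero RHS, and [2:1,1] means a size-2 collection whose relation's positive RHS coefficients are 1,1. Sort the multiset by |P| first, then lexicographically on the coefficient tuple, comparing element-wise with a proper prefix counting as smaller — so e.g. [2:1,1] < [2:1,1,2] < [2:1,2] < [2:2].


Minimal non-faces — 14 found among 7 rays, 7 max cones:

  P = {2,4}:  v_{2} + v_{4} = 0  so sig = [2:]
  P = {3,7}:  v_{3} + v_{7} = 0  so sig = [2:]
  P = {5,6}:  v_{5} + v_{6} = 0  so sig = [2:]
  P = {1,4}:  v_{1} + v_{4} = v_{6}  so sig = [2:1]
  P = {1,5}:  v_{1} + v_{5} = v_{2}  so sig = [2:1]
  P = {2,3}:  v_{2} + v_{3} = v_{6}  so sig = [2:1]
  P = {2,5}:  v_{2} + v_{5} = v_{7}  so sig = [2:1]
  P = {2,6}:  v_{2} + v_{6} = v_{1}  so sig = [2:1]
  P = {3,5}:  v_{3} + v_{5} = v_{4}  so sig = [2:1]
  P = {4,6}:  v_{4} + v_{6} = v_{3}  so sig = [2:1]
  P = {4,7}:  v_{4} + v_{7} = v_{5}  so sig = [2:1]
  P = {6,7}:  v_{6} + v_{7} = v_{2}  so sig = [2:1]
  P = {1,3}:  v_{1} + v_{3} = 2·v_{6}  so sig = [2:2]
  P = {1,7}:  v_{1} + v_{7} = 2·v_{2}  so sig = [2:2]

Signatures (|P|; sorted positive RHS coefficients), sorted:
[[2:], [2:], [2:], [2:1], [2:1], [2:1], [2:1], [2:1], [2:1], [2:1], [2:1], [2:1], [2:2], [2:2]]
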